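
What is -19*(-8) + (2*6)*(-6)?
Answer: 80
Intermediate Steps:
-19*(-8) + (2*6)*(-6) = 152 + 12*(-6) = 152 - 72 = 80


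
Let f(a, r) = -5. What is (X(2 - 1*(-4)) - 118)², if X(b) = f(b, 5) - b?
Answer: 16641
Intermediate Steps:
X(b) = -5 - b
(X(2 - 1*(-4)) - 118)² = ((-5 - (2 - 1*(-4))) - 118)² = ((-5 - (2 + 4)) - 118)² = ((-5 - 1*6) - 118)² = ((-5 - 6) - 118)² = (-11 - 118)² = (-129)² = 16641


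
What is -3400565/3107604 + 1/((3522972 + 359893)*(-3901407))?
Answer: -17171307909773517893/15691987991889760740 ≈ -1.0943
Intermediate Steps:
-3400565/3107604 + 1/((3522972 + 359893)*(-3901407)) = -3400565*1/3107604 - 1/3901407/3882865 = -3400565/3107604 + (1/3882865)*(-1/3901407) = -3400565/3107604 - 1/15148636691055 = -17171307909773517893/15691987991889760740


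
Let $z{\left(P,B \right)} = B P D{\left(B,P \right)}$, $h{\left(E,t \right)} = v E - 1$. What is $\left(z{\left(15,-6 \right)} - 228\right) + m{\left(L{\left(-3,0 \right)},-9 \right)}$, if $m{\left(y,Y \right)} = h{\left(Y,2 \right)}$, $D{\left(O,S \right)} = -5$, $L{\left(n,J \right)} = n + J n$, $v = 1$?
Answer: $212$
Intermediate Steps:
$h{\left(E,t \right)} = -1 + E$ ($h{\left(E,t \right)} = 1 E - 1 = E - 1 = -1 + E$)
$m{\left(y,Y \right)} = -1 + Y$
$z{\left(P,B \right)} = - 5 B P$ ($z{\left(P,B \right)} = B P \left(-5\right) = - 5 B P$)
$\left(z{\left(15,-6 \right)} - 228\right) + m{\left(L{\left(-3,0 \right)},-9 \right)} = \left(\left(-5\right) \left(-6\right) 15 - 228\right) - 10 = \left(450 - 228\right) - 10 = 222 - 10 = 212$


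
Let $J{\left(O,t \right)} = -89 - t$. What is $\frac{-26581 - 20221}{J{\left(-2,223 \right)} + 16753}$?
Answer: $- \frac{46802}{16441} \approx -2.8467$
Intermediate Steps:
$\frac{-26581 - 20221}{J{\left(-2,223 \right)} + 16753} = \frac{-26581 - 20221}{\left(-89 - 223\right) + 16753} = - \frac{46802}{\left(-89 - 223\right) + 16753} = - \frac{46802}{-312 + 16753} = - \frac{46802}{16441}$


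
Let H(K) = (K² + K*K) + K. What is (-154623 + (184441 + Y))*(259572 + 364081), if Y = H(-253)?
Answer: 98277110699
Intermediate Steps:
H(K) = K + 2*K² (H(K) = (K² + K²) + K = 2*K² + K = K + 2*K²)
Y = 127765 (Y = -253*(1 + 2*(-253)) = -253*(1 - 506) = -253*(-505) = 127765)
(-154623 + (184441 + Y))*(259572 + 364081) = (-154623 + (184441 + 127765))*(259572 + 364081) = (-154623 + 312206)*623653 = 157583*623653 = 98277110699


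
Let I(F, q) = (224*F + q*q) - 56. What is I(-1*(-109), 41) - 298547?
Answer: -272506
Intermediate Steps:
I(F, q) = -56 + q² + 224*F (I(F, q) = (224*F + q²) - 56 = (q² + 224*F) - 56 = -56 + q² + 224*F)
I(-1*(-109), 41) - 298547 = (-56 + 41² + 224*(-1*(-109))) - 298547 = (-56 + 1681 + 224*109) - 298547 = (-56 + 1681 + 24416) - 298547 = 26041 - 298547 = -272506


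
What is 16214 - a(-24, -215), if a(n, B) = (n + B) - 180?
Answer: 16633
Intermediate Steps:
a(n, B) = -180 + B + n (a(n, B) = (B + n) - 180 = -180 + B + n)
16214 - a(-24, -215) = 16214 - (-180 - 215 - 24) = 16214 - 1*(-419) = 16214 + 419 = 16633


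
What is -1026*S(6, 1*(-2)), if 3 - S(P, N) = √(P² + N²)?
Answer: -3078 + 2052*√10 ≈ 3411.0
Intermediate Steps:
S(P, N) = 3 - √(N² + P²) (S(P, N) = 3 - √(P² + N²) = 3 - √(N² + P²))
-1026*S(6, 1*(-2)) = -1026*(3 - √((1*(-2))² + 6²)) = -1026*(3 - √((-2)² + 36)) = -1026*(3 - √(4 + 36)) = -1026*(3 - √40) = -1026*(3 - 2*√10) = -3078 + 2052*√10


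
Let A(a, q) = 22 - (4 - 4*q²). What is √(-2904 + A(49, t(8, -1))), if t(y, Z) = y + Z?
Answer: I*√2690 ≈ 51.865*I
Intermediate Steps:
t(y, Z) = Z + y
A(a, q) = 18 + 4*q² (A(a, q) = 22 + (-4 + 4*q²) = 18 + 4*q²)
√(-2904 + A(49, t(8, -1))) = √(-2904 + (18 + 4*(-1 + 8)²)) = √(-2904 + (18 + 4*7²)) = √(-2904 + (18 + 4*49)) = √(-2904 + (18 + 196)) = √(-2904 + 214) = √(-2690) = I*√2690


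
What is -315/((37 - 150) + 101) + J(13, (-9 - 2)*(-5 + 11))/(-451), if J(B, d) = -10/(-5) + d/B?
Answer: 615775/23452 ≈ 26.257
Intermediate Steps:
J(B, d) = 2 + d/B (J(B, d) = -10*(-⅕) + d/B = 2 + d/B)
-315/((37 - 150) + 101) + J(13, (-9 - 2)*(-5 + 11))/(-451) = -315/((37 - 150) + 101) + (2 + ((-9 - 2)*(-5 + 11))/13)/(-451) = -315/(-113 + 101) + (2 - 11*6*(1/13))*(-1/451) = -315/(-12) + (2 - 66*1/13)*(-1/451) = -315*(-1/12) + (2 - 66/13)*(-1/451) = 105/4 - 40/13*(-1/451) = 105/4 + 40/5863 = 615775/23452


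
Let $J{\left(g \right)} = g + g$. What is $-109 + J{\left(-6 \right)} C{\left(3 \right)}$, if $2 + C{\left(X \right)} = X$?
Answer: $-121$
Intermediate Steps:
$C{\left(X \right)} = -2 + X$
$J{\left(g \right)} = 2 g$
$-109 + J{\left(-6 \right)} C{\left(3 \right)} = -109 + 2 \left(-6\right) \left(-2 + 3\right) = -109 - 12 = -121$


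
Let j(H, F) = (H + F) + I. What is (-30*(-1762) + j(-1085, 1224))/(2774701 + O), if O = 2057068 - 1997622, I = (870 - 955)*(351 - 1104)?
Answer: 117004/2834147 ≈ 0.041284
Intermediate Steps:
I = 64005 (I = -85*(-753) = 64005)
O = 59446
j(H, F) = 64005 + F + H (j(H, F) = (H + F) + 64005 = (F + H) + 64005 = 64005 + F + H)
(-30*(-1762) + j(-1085, 1224))/(2774701 + O) = (-30*(-1762) + (64005 + 1224 - 1085))/(2774701 + 59446) = (52860 + 64144)/2834147 = 117004*(1/2834147) = 117004/2834147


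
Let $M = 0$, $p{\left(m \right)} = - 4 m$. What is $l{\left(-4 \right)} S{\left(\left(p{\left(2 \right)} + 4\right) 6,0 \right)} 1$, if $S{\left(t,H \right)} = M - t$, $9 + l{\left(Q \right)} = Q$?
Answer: $-312$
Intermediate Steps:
$l{\left(Q \right)} = -9 + Q$
$S{\left(t,H \right)} = - t$ ($S{\left(t,H \right)} = 0 - t = - t$)
$l{\left(-4 \right)} S{\left(\left(p{\left(2 \right)} + 4\right) 6,0 \right)} 1 = \left(-9 - 4\right) \left(- \left(\left(-4\right) 2 + 4\right) 6\right) 1 = - 13 \left(- \left(-8 + 4\right) 6\right) 1 = - 13 \left(- \left(-4\right) 6\right) 1 = - 13 \left(\left(-1\right) \left(-24\right)\right) 1 = \left(-13\right) 24 \cdot 1 = \left(-312\right) 1 = -312$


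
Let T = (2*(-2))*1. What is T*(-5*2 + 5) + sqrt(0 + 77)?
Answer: 20 + sqrt(77) ≈ 28.775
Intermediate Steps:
T = -4 (T = -4*1 = -4)
T*(-5*2 + 5) + sqrt(0 + 77) = -4*(-5*2 + 5) + sqrt(0 + 77) = -4*(-10 + 5) + sqrt(77) = -4*(-5) + sqrt(77) = 20 + sqrt(77)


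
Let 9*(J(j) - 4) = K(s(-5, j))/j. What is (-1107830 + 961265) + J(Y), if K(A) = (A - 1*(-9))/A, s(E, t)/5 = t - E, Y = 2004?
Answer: -13276346894383/90585810 ≈ -1.4656e+5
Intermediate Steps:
s(E, t) = -5*E + 5*t (s(E, t) = 5*(t - E) = -5*E + 5*t)
K(A) = (9 + A)/A (K(A) = (A + 9)/A = (9 + A)/A)
J(j) = 4 + (34 + 5*j)/(9*j*(25 + 5*j)) (J(j) = 4 + (((9 + (-5*(-5) + 5*j))/(-5*(-5) + 5*j))/j)/9 = 4 + (((9 + (25 + 5*j))/(25 + 5*j))/j)/9 = 4 + (((34 + 5*j)/(25 + 5*j))/j)/9 = 4 + ((34 + 5*j)/(j*(25 + 5*j)))/9 = 4 + (34 + 5*j)/(9*j*(25 + 5*j)))
(-1107830 + 961265) + J(Y) = (-1107830 + 961265) + (1/45)*(34 + 180*2004² + 905*2004)/(2004*(5 + 2004)) = -146565 + (1/45)*(1/2004)*(34 + 180*4016016 + 1813620)/2009 = -146565 + (1/45)*(1/2004)*(1/2009)*(34 + 722882880 + 1813620) = -146565 + (1/45)*(1/2004)*(1/2009)*724696534 = -146565 + 362348267/90585810 = -13276346894383/90585810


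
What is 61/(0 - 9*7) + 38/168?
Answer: -187/252 ≈ -0.74206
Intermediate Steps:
61/(0 - 9*7) + 38/168 = 61/(0 - 63) + 38*(1/168) = 61/(-63) + 19/84 = 61*(-1/63) + 19/84 = -61/63 + 19/84 = -187/252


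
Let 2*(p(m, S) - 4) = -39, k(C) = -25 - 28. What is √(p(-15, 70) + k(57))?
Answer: I*√274/2 ≈ 8.2765*I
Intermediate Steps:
k(C) = -53
p(m, S) = -31/2 (p(m, S) = 4 + (½)*(-39) = 4 - 39/2 = -31/2)
√(p(-15, 70) + k(57)) = √(-31/2 - 53) = √(-137/2) = I*√274/2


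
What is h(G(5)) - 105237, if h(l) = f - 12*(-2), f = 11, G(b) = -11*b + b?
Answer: -105202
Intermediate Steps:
G(b) = -10*b
h(l) = 35 (h(l) = 11 - 12*(-2) = 11 + 24 = 35)
h(G(5)) - 105237 = 35 - 105237 = -105202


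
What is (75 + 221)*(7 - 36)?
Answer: -8584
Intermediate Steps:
(75 + 221)*(7 - 36) = 296*(-29) = -8584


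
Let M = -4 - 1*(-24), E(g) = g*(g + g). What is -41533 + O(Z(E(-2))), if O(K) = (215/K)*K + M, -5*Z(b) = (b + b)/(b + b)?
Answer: -41298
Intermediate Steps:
E(g) = 2*g² (E(g) = g*(2*g) = 2*g²)
Z(b) = -⅕ (Z(b) = -(b + b)/(5*(b + b)) = -2*b/(5*(2*b)) = -2*b*1/(2*b)/5 = -⅕*1 = -⅕)
M = 20 (M = -4 + 24 = 20)
O(K) = 235 (O(K) = (215/K)*K + 20 = 215 + 20 = 235)
-41533 + O(Z(E(-2))) = -41533 + 235 = -41298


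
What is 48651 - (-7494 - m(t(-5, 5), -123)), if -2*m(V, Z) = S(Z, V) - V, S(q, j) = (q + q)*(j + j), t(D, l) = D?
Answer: 109825/2 ≈ 54913.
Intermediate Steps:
S(q, j) = 4*j*q (S(q, j) = (2*q)*(2*j) = 4*j*q)
m(V, Z) = V/2 - 2*V*Z (m(V, Z) = -(4*V*Z - V)/2 = -(-V + 4*V*Z)/2 = V/2 - 2*V*Z)
48651 - (-7494 - m(t(-5, 5), -123)) = 48651 - (-7494 - (-5)*(1 - 4*(-123))/2) = 48651 - (-7494 - (-5)*(1 + 492)/2) = 48651 - (-7494 - (-5)*493/2) = 48651 - (-7494 - 1*(-2465/2)) = 48651 - (-7494 + 2465/2) = 48651 - 1*(-12523/2) = 48651 + 12523/2 = 109825/2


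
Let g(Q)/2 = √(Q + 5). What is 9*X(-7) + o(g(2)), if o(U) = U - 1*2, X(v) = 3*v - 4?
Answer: -227 + 2*√7 ≈ -221.71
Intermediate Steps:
g(Q) = 2*√(5 + Q) (g(Q) = 2*√(Q + 5) = 2*√(5 + Q))
X(v) = -4 + 3*v
o(U) = -2 + U (o(U) = U - 2 = -2 + U)
9*X(-7) + o(g(2)) = 9*(-4 + 3*(-7)) + (-2 + 2*√(5 + 2)) = 9*(-4 - 21) + (-2 + 2*√7) = 9*(-25) + (-2 + 2*√7) = -225 + (-2 + 2*√7) = -227 + 2*√7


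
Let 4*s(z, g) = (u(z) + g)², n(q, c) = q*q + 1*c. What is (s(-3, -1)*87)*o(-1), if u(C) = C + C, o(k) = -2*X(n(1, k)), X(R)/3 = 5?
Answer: -63945/2 ≈ -31973.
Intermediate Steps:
n(q, c) = c + q² (n(q, c) = q² + c = c + q²)
X(R) = 15 (X(R) = 3*5 = 15)
o(k) = -30 (o(k) = -2*15 = -30)
u(C) = 2*C
s(z, g) = (g + 2*z)²/4 (s(z, g) = (2*z + g)²/4 = (g + 2*z)²/4)
(s(-3, -1)*87)*o(-1) = (((-1 + 2*(-3))²/4)*87)*(-30) = (((-1 - 6)²/4)*87)*(-30) = (((¼)*(-7)²)*87)*(-30) = (((¼)*49)*87)*(-30) = ((49/4)*87)*(-30) = (4263/4)*(-30) = -63945/2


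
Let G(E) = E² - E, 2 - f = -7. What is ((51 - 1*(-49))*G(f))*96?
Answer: 691200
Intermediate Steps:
f = 9 (f = 2 - 1*(-7) = 2 + 7 = 9)
((51 - 1*(-49))*G(f))*96 = ((51 - 1*(-49))*(9*(-1 + 9)))*96 = ((51 + 49)*(9*8))*96 = (100*72)*96 = 7200*96 = 691200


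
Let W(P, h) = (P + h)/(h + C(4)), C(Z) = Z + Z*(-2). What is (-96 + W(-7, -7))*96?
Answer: -100032/11 ≈ -9093.8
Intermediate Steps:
C(Z) = -Z (C(Z) = Z - 2*Z = -Z)
W(P, h) = (P + h)/(-4 + h) (W(P, h) = (P + h)/(h - 1*4) = (P + h)/(h - 4) = (P + h)/(-4 + h))
(-96 + W(-7, -7))*96 = (-96 + (-7 - 7)/(-4 - 7))*96 = (-96 - 14/(-11))*96 = (-96 - 1/11*(-14))*96 = (-96 + 14/11)*96 = -1042/11*96 = -100032/11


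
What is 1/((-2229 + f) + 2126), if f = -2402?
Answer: -1/2505 ≈ -0.00039920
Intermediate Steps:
1/((-2229 + f) + 2126) = 1/((-2229 - 2402) + 2126) = 1/(-4631 + 2126) = 1/(-2505) = -1/2505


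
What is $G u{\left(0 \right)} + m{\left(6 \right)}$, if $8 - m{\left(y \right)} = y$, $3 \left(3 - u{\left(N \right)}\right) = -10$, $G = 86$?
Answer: $\frac{1640}{3} \approx 546.67$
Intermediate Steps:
$u{\left(N \right)} = \frac{19}{3}$ ($u{\left(N \right)} = 3 - - \frac{10}{3} = 3 + \frac{10}{3} = \frac{19}{3}$)
$m{\left(y \right)} = 8 - y$
$G u{\left(0 \right)} + m{\left(6 \right)} = 86 \cdot \frac{19}{3} + \left(8 - 6\right) = \frac{1634}{3} + \left(8 - 6\right) = \frac{1634}{3} + 2 = \frac{1640}{3}$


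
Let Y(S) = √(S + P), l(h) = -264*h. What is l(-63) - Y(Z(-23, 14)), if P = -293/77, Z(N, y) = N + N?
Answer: 16632 - I*√295295/77 ≈ 16632.0 - 7.0573*I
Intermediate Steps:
Z(N, y) = 2*N
P = -293/77 (P = -293*1/77 = -293/77 ≈ -3.8052)
Y(S) = √(-293/77 + S) (Y(S) = √(S - 293/77) = √(-293/77 + S))
l(-63) - Y(Z(-23, 14)) = -264*(-63) - √(-22561 + 5929*(2*(-23)))/77 = 16632 - √(-22561 + 5929*(-46))/77 = 16632 - √(-22561 - 272734)/77 = 16632 - √(-295295)/77 = 16632 - I*√295295/77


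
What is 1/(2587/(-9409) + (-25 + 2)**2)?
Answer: 9409/4974774 ≈ 0.0018913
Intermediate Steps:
1/(2587/(-9409) + (-25 + 2)**2) = 1/(2587*(-1/9409) + (-23)**2) = 1/(-2587/9409 + 529) = 1/(4974774/9409) = 9409/4974774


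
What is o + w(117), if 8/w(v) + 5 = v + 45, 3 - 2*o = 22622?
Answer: -3551167/314 ≈ -11309.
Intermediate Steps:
o = -22619/2 (o = 3/2 - 1/2*22622 = 3/2 - 11311 = -22619/2 ≈ -11310.)
w(v) = 8/(40 + v) (w(v) = 8/(-5 + (v + 45)) = 8/(-5 + (45 + v)) = 8/(40 + v))
o + w(117) = -22619/2 + 8/(40 + 117) = -22619/2 + 8/157 = -3551167/314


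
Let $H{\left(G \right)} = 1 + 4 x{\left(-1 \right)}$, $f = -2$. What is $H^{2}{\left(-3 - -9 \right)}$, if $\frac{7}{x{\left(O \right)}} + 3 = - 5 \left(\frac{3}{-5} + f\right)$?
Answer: $\frac{361}{25} \approx 14.44$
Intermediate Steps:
$x{\left(O \right)} = \frac{7}{10}$ ($x{\left(O \right)} = \frac{7}{-3 - 5 \left(\frac{3}{-5} - 2\right)} = \frac{7}{-3 - 5 \left(3 \left(- \frac{1}{5}\right) - 2\right)} = \frac{7}{-3 - 5 \left(- \frac{3}{5} - 2\right)} = \frac{7}{-3 - -13} = \frac{7}{-3 + 13} = \frac{7}{10}$)
$H{\left(G \right)} = \frac{19}{5}$ ($H{\left(G \right)} = 1 + 4 \cdot \frac{7}{10} = 1 + \frac{14}{5} = \frac{19}{5}$)
$H^{2}{\left(-3 - -9 \right)} = \left(\frac{19}{5}\right)^{2} = \frac{361}{25}$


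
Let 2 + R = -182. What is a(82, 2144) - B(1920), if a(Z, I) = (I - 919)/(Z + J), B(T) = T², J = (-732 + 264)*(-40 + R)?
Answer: -386754968375/104914 ≈ -3.6864e+6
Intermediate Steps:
R = -184 (R = -2 - 182 = -184)
J = 104832 (J = (-732 + 264)*(-40 - 184) = -468*(-224) = 104832)
a(Z, I) = (-919 + I)/(104832 + Z) (a(Z, I) = (I - 919)/(Z + 104832) = (-919 + I)/(104832 + Z))
a(82, 2144) - B(1920) = (-919 + 2144)/(104832 + 82) - 1*1920² = 1225/104914 - 1*3686400 = (1/104914)*1225 - 3686400 = 1225/104914 - 3686400 = -386754968375/104914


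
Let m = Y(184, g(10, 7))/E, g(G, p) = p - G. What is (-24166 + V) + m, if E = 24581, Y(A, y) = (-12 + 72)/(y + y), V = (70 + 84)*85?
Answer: -272259166/24581 ≈ -11076.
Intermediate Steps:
V = 13090 (V = 154*85 = 13090)
Y(A, y) = 30/y (Y(A, y) = 60/((2*y)) = 60*(1/(2*y)) = 30/y)
m = -10/24581 (m = (30/(7 - 1*10))/24581 = (30/(7 - 10))*(1/24581) = (30/(-3))*(1/24581) = (30*(-1/3))*(1/24581) = -10*1/24581 = -10/24581 ≈ -0.00040682)
(-24166 + V) + m = (-24166 + 13090) - 10/24581 = -11076 - 10/24581 = -272259166/24581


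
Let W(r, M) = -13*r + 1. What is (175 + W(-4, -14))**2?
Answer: 51984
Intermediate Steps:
W(r, M) = 1 - 13*r
(175 + W(-4, -14))**2 = (175 + (1 - 13*(-4)))**2 = (175 + (1 + 52))**2 = (175 + 53)**2 = 228**2 = 51984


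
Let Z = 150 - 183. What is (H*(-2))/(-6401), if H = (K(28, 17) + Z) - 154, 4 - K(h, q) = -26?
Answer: -314/6401 ≈ -0.049055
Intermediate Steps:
K(h, q) = 30 (K(h, q) = 4 - 1*(-26) = 4 + 26 = 30)
Z = -33
H = -157 (H = (30 - 33) - 154 = -3 - 154 = -157)
(H*(-2))/(-6401) = -157*(-2)/(-6401) = 314*(-1/6401) = -314/6401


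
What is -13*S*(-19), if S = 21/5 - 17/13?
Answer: 3572/5 ≈ 714.40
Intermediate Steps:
S = 188/65 (S = 21*(⅕) - 17*1/13 = 21/5 - 17/13 = 188/65 ≈ 2.8923)
-13*S*(-19) = -13*188/65*(-19) = -188/5*(-19) = 3572/5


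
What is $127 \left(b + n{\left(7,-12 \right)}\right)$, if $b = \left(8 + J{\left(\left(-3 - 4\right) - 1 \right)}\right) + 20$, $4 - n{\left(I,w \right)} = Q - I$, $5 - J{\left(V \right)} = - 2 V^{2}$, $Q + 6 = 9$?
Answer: $21463$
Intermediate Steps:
$Q = 3$ ($Q = -6 + 9 = 3$)
$J{\left(V \right)} = 5 + 2 V^{2}$ ($J{\left(V \right)} = 5 - - 2 V^{2} = 5 + 2 V^{2}$)
$n{\left(I,w \right)} = 1 + I$ ($n{\left(I,w \right)} = 4 - \left(3 - I\right) = 4 + \left(-3 + I\right) = 1 + I$)
$b = 161$ ($b = \left(8 + \left(5 + 2 \left(\left(-3 - 4\right) - 1\right)^{2}\right)\right) + 20 = \left(8 + \left(5 + 2 \left(-7 - 1\right)^{2}\right)\right) + 20 = \left(8 + \left(5 + 2 \left(-8\right)^{2}\right)\right) + 20 = \left(8 + \left(5 + 2 \cdot 64\right)\right) + 20 = \left(8 + \left(5 + 128\right)\right) + 20 = \left(8 + 133\right) + 20 = 141 + 20 = 161$)
$127 \left(b + n{\left(7,-12 \right)}\right) = 127 \left(161 + \left(1 + 7\right)\right) = 127 \left(161 + 8\right) = 127 \cdot 169 = 21463$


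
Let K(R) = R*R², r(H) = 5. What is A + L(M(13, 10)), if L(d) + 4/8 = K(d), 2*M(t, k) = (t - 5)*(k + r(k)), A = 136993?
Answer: 705985/2 ≈ 3.5299e+5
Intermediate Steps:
K(R) = R³
M(t, k) = (-5 + t)*(5 + k)/2 (M(t, k) = ((t - 5)*(k + 5))/2 = ((-5 + t)*(5 + k))/2 = (-5 + t)*(5 + k)/2)
L(d) = -½ + d³
A + L(M(13, 10)) = 136993 + (-½ + (-25/2 - 5/2*10 + (5/2)*13 + (½)*10*13)³) = 136993 + (-½ + (-25/2 - 25 + 65/2 + 65)³) = 136993 + (-½ + 60³) = 136993 + (-½ + 216000) = 136993 + 431999/2 = 705985/2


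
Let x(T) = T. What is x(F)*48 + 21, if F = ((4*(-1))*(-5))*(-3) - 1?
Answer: -2907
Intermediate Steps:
F = -61 (F = -4*(-5)*(-3) - 1 = 20*(-3) - 1 = -60 - 1 = -61)
x(F)*48 + 21 = -61*48 + 21 = -2928 + 21 = -2907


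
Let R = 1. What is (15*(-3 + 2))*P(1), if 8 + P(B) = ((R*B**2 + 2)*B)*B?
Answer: 75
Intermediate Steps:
P(B) = -8 + B**2*(2 + B**2) (P(B) = -8 + ((1*B**2 + 2)*B)*B = -8 + ((B**2 + 2)*B)*B = -8 + ((2 + B**2)*B)*B = -8 + (B*(2 + B**2))*B = -8 + B**2*(2 + B**2))
(15*(-3 + 2))*P(1) = (15*(-3 + 2))*(-8 + 1**4 + 2*1**2) = (15*(-1))*(-8 + 1 + 2*1) = -15*(-8 + 1 + 2) = -15*(-5) = 75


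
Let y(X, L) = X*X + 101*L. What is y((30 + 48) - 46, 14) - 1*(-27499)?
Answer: 29937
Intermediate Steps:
y(X, L) = X**2 + 101*L
y((30 + 48) - 46, 14) - 1*(-27499) = (((30 + 48) - 46)**2 + 101*14) - 1*(-27499) = ((78 - 46)**2 + 1414) + 27499 = (32**2 + 1414) + 27499 = (1024 + 1414) + 27499 = 2438 + 27499 = 29937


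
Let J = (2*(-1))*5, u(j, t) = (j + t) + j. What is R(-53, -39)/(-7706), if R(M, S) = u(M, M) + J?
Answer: 169/7706 ≈ 0.021931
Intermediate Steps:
u(j, t) = t + 2*j
J = -10 (J = -2*5 = -10)
R(M, S) = -10 + 3*M (R(M, S) = (M + 2*M) - 10 = 3*M - 10 = -10 + 3*M)
R(-53, -39)/(-7706) = (-10 + 3*(-53))/(-7706) = (-10 - 159)*(-1/7706) = -169*(-1/7706) = 169/7706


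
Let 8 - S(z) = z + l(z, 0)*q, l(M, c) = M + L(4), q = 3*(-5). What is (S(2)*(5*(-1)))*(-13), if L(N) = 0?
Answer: 2340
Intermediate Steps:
q = -15
l(M, c) = M (l(M, c) = M + 0 = M)
S(z) = 8 + 14*z (S(z) = 8 - (z + z*(-15)) = 8 - (z - 15*z) = 8 - (-14)*z = 8 + 14*z)
(S(2)*(5*(-1)))*(-13) = ((8 + 14*2)*(5*(-1)))*(-13) = ((8 + 28)*(-5))*(-13) = (36*(-5))*(-13) = -180*(-13) = 2340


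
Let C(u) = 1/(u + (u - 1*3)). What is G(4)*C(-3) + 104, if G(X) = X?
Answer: 932/9 ≈ 103.56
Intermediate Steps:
C(u) = 1/(-3 + 2*u) (C(u) = 1/(u + (u - 3)) = 1/(u + (-3 + u)) = 1/(-3 + 2*u))
G(4)*C(-3) + 104 = 4/(-3 + 2*(-3)) + 104 = 4/(-3 - 6) + 104 = 4/(-9) + 104 = 4*(-⅑) + 104 = -4/9 + 104 = 932/9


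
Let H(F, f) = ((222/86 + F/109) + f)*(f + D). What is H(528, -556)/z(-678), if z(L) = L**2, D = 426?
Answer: 167125985/1077269454 ≈ 0.15514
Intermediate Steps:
H(F, f) = (426 + f)*(111/43 + f + F/109) (H(F, f) = ((222/86 + F/109) + f)*(f + 426) = ((222*(1/86) + F*(1/109)) + f)*(426 + f) = ((111/43 + F/109) + f)*(426 + f) = (111/43 + f + F/109)*(426 + f) = (426 + f)*(111/43 + f + F/109))
H(528, -556)/z(-678) = (47286/43 + (-556)**2 + (426/109)*528 + (18429/43)*(-556) + (1/109)*528*(-556))/((-678)**2) = (47286/43 + 309136 + 224928/109 - 10246524/43 - 293568/109)/459684 = (334251970/4687)*(1/459684) = 167125985/1077269454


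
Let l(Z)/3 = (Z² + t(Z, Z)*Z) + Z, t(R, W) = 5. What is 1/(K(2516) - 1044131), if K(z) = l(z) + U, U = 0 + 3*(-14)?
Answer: 1/17991883 ≈ 5.5581e-8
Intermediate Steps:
l(Z) = 3*Z² + 18*Z (l(Z) = 3*((Z² + 5*Z) + Z) = 3*(Z² + 6*Z) = 3*Z² + 18*Z)
U = -42 (U = 0 - 42 = -42)
K(z) = -42 + 3*z*(6 + z) (K(z) = 3*z*(6 + z) - 42 = -42 + 3*z*(6 + z))
1/(K(2516) - 1044131) = 1/((-42 + 3*2516*(6 + 2516)) - 1044131) = 1/((-42 + 3*2516*2522) - 1044131) = 1/((-42 + 19036056) - 1044131) = 1/(19036014 - 1044131) = 1/17991883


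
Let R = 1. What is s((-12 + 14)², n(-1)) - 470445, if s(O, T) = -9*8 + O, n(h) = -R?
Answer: -470513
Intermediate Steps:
n(h) = -1 (n(h) = -1*1 = -1)
s(O, T) = -72 + O
s((-12 + 14)², n(-1)) - 470445 = (-72 + (-12 + 14)²) - 470445 = (-72 + 2²) - 470445 = (-72 + 4) - 470445 = -68 - 470445 = -470513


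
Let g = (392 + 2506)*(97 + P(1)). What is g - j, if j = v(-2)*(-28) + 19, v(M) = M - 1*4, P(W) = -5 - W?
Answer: 263531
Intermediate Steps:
v(M) = -4 + M (v(M) = M - 4 = -4 + M)
g = 263718 (g = (392 + 2506)*(97 + (-5 - 1*1)) = 2898*(97 + (-5 - 1)) = 2898*(97 - 6) = 2898*91 = 263718)
j = 187 (j = (-4 - 2)*(-28) + 19 = -6*(-28) + 19 = 168 + 19 = 187)
g - j = 263718 - 1*187 = 263718 - 187 = 263531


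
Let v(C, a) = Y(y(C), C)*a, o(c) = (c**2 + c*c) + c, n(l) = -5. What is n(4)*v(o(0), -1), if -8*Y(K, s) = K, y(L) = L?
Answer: 0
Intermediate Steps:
o(c) = c + 2*c**2 (o(c) = (c**2 + c**2) + c = 2*c**2 + c = c + 2*c**2)
Y(K, s) = -K/8
v(C, a) = -C*a/8 (v(C, a) = (-C/8)*a = -C*a/8)
n(4)*v(o(0), -1) = -(-5)*0*(1 + 2*0)*(-1)/8 = -(-5)*0*(1 + 0)*(-1)/8 = -(-5)*0*1*(-1)/8 = -(-5)*0*(-1)/8 = -5*0 = 0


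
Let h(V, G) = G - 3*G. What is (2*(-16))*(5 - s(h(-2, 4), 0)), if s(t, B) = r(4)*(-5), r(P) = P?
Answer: -800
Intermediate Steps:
h(V, G) = -2*G
s(t, B) = -20 (s(t, B) = 4*(-5) = -20)
(2*(-16))*(5 - s(h(-2, 4), 0)) = (2*(-16))*(5 - 1*(-20)) = -32*(5 + 20) = -32*25 = -800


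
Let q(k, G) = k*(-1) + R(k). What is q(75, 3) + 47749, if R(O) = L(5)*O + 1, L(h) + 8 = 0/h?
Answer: 47075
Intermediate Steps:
L(h) = -8 (L(h) = -8 + 0/h = -8 + 0 = -8)
R(O) = 1 - 8*O (R(O) = -8*O + 1 = 1 - 8*O)
q(k, G) = 1 - 9*k (q(k, G) = k*(-1) + (1 - 8*k) = -k + (1 - 8*k) = 1 - 9*k)
q(75, 3) + 47749 = (1 - 9*75) + 47749 = (1 - 675) + 47749 = -674 + 47749 = 47075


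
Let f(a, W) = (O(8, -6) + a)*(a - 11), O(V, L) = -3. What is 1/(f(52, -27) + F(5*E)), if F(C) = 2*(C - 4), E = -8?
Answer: 1/1921 ≈ 0.00052056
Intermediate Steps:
F(C) = -8 + 2*C (F(C) = 2*(-4 + C) = -8 + 2*C)
f(a, W) = (-11 + a)*(-3 + a) (f(a, W) = (-3 + a)*(a - 11) = (-3 + a)*(-11 + a) = (-11 + a)*(-3 + a))
1/(f(52, -27) + F(5*E)) = 1/((33 + 52**2 - 14*52) + (-8 + 2*(5*(-8)))) = 1/((33 + 2704 - 728) + (-8 + 2*(-40))) = 1/(2009 + (-8 - 80)) = 1/(2009 - 88) = 1/1921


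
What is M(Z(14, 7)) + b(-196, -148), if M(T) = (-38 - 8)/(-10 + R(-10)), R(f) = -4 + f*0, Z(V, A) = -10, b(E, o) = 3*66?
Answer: 1409/7 ≈ 201.29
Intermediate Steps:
b(E, o) = 198
R(f) = -4 (R(f) = -4 + 0 = -4)
M(T) = 23/7 (M(T) = (-38 - 8)/(-10 - 4) = -46/(-14) = -46*(-1/14) = 23/7)
M(Z(14, 7)) + b(-196, -148) = 23/7 + 198 = 1409/7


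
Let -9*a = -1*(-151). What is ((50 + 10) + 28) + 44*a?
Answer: -5852/9 ≈ -650.22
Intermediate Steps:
a = -151/9 (a = -(-1)*(-151)/9 = -⅑*151 = -151/9 ≈ -16.778)
((50 + 10) + 28) + 44*a = ((50 + 10) + 28) + 44*(-151/9) = (60 + 28) - 6644/9 = 88 - 6644/9 = -5852/9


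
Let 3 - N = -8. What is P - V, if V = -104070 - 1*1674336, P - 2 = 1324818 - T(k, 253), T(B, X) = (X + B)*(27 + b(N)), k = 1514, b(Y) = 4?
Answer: 3048449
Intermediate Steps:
N = 11 (N = 3 - 1*(-8) = 3 + 8 = 11)
T(B, X) = 31*B + 31*X (T(B, X) = (X + B)*(27 + 4) = (B + X)*31 = 31*B + 31*X)
P = 1270043 (P = 2 + (1324818 - (31*1514 + 31*253)) = 2 + (1324818 - (46934 + 7843)) = 2 + (1324818 - 1*54777) = 2 + (1324818 - 54777) = 2 + 1270041 = 1270043)
V = -1778406 (V = -104070 - 1674336 = -1778406)
P - V = 1270043 - 1*(-1778406) = 1270043 + 1778406 = 3048449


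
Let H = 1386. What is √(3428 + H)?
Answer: √4814 ≈ 69.383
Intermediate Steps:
√(3428 + H) = √(3428 + 1386) = √4814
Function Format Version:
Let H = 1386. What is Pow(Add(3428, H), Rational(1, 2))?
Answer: Pow(4814, Rational(1, 2)) ≈ 69.383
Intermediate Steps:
Pow(Add(3428, H), Rational(1, 2)) = Pow(Add(3428, 1386), Rational(1, 2)) = Pow(4814, Rational(1, 2))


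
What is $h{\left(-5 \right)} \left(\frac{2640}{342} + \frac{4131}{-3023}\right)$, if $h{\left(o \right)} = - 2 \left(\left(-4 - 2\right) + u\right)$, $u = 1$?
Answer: $\frac{10946530}{172311} \approx 63.528$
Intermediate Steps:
$h{\left(o \right)} = 10$ ($h{\left(o \right)} = - 2 \left(\left(-4 - 2\right) + 1\right) = - 2 \left(-6 + 1\right) = \left(-2\right) \left(-5\right) = 10$)
$h{\left(-5 \right)} \left(\frac{2640}{342} + \frac{4131}{-3023}\right) = 10 \left(\frac{2640}{342} + \frac{4131}{-3023}\right) = 10 \left(2640 \cdot \frac{1}{342} + 4131 \left(- \frac{1}{3023}\right)\right) = 10 \left(\frac{440}{57} - \frac{4131}{3023}\right) = 10 \cdot \frac{1094653}{172311} = \frac{10946530}{172311}$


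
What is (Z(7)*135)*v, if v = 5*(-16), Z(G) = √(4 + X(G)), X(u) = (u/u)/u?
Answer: -10800*√203/7 ≈ -21982.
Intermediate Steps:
X(u) = 1/u
Z(G) = √(4 + 1/G)
v = -80
(Z(7)*135)*v = (√(4 + 1/7)*135)*(-80) = (√(4 + ⅐)*135)*(-80) = (√(29/7)*135)*(-80) = ((√203/7)*135)*(-80) = (135*√203/7)*(-80) = -10800*√203/7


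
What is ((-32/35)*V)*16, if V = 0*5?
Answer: 0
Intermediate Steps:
V = 0
((-32/35)*V)*16 = (-32/35*0)*16 = (-32*1/35*0)*16 = -32/35*0*16 = 0*16 = 0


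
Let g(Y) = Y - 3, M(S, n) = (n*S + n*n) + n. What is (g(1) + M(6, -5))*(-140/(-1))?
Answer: -1680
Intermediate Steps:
M(S, n) = n + n² + S*n (M(S, n) = (S*n + n²) + n = (n² + S*n) + n = n + n² + S*n)
g(Y) = -3 + Y
(g(1) + M(6, -5))*(-140/(-1)) = ((-3 + 1) - 5*(1 + 6 - 5))*(-140/(-1)) = (-2 - 5*2)*(-140*(-1)) = (-2 - 10)*140 = -12*140 = -1680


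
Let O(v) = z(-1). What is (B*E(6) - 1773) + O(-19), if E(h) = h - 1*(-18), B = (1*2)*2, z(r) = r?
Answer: -1678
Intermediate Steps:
O(v) = -1
B = 4 (B = 2*2 = 4)
E(h) = 18 + h (E(h) = h + 18 = 18 + h)
(B*E(6) - 1773) + O(-19) = (4*(18 + 6) - 1773) - 1 = (4*24 - 1773) - 1 = (96 - 1773) - 1 = -1677 - 1 = -1678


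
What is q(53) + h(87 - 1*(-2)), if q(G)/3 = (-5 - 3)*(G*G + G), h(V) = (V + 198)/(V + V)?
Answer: -12226177/178 ≈ -68686.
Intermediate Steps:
h(V) = (198 + V)/(2*V) (h(V) = (198 + V)/((2*V)) = (198 + V)*(1/(2*V)) = (198 + V)/(2*V))
q(G) = -24*G - 24*G² (q(G) = 3*((-5 - 3)*(G*G + G)) = 3*(-8*(G² + G)) = 3*(-8*(G + G²)) = 3*(-8*G - 8*G²) = -24*G - 24*G²)
q(53) + h(87 - 1*(-2)) = -24*53*(1 + 53) + (198 + (87 - 1*(-2)))/(2*(87 - 1*(-2))) = -24*53*54 + (198 + (87 + 2))/(2*(87 + 2)) = -68688 + (½)*(198 + 89)/89 = -68688 + (½)*(1/89)*287 = -68688 + 287/178 = -12226177/178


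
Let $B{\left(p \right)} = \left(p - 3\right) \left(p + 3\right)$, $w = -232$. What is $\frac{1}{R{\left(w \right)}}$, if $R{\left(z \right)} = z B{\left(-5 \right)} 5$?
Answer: $- \frac{1}{18560} \approx -5.3879 \cdot 10^{-5}$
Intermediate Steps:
$B{\left(p \right)} = \left(-3 + p\right) \left(3 + p\right)$
$R{\left(z \right)} = 80 z$ ($R{\left(z \right)} = z \left(-9 + \left(-5\right)^{2}\right) 5 = z \left(-9 + 25\right) 5 = z 16 \cdot 5 = 16 z 5 = 80 z$)
$\frac{1}{R{\left(w \right)}} = \frac{1}{80 \left(-232\right)} = \frac{1}{-18560} = - \frac{1}{18560}$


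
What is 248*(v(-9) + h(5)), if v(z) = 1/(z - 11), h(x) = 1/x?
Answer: 186/5 ≈ 37.200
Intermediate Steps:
v(z) = 1/(-11 + z)
248*(v(-9) + h(5)) = 248*(1/(-11 - 9) + 1/5) = 248*(1/(-20) + ⅕) = 248*(-1/20 + ⅕) = 248*(3/20) = 186/5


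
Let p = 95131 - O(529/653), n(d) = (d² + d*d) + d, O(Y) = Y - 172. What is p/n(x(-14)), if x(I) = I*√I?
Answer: -41488220/2389327 + 10372055*I*√14/234154046 ≈ -17.364 + 0.16574*I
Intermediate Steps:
O(Y) = -172 + Y
x(I) = I^(3/2)
n(d) = d + 2*d² (n(d) = (d² + d²) + d = 2*d² + d = d + 2*d²)
p = 62232330/653 (p = 95131 - (-172 + 529/653) = 95131 - 1*(-111787/653) = 95131 + 111787/653 = 62232330/653 ≈ 95302.)
p/n(x(-14)) = 62232330/(653*(((-14)^(3/2)*(1 + 2*(-14)^(3/2))))) = 62232330/(653*(((-14*I*√14)*(1 + 2*(-14*I*√14))))) = 62232330/(653*(((-14*I*√14)*(1 - 28*I*√14)))) = 62232330/(653*((-14*I*√14*(1 - 28*I*√14)))) = 62232330*(I*√14/(196*(1 - 28*I*√14)))/653 = 31116165*I*√14/(63994*(1 - 28*I*√14))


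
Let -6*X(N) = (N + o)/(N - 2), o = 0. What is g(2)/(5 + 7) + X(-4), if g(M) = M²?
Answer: 2/9 ≈ 0.22222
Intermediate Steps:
X(N) = -N/(6*(-2 + N)) (X(N) = -(N + 0)/(6*(N - 2)) = -N/(6*(-2 + N)))
g(2)/(5 + 7) + X(-4) = 2²/(5 + 7) - 1*(-4)/(-12 + 6*(-4)) = 4/12 - 1*(-4)/(-12 - 24) = (1/12)*4 - 1*(-4)/(-36) = ⅓ - 1*(-4)*(-1/36) = ⅓ - ⅑ = 2/9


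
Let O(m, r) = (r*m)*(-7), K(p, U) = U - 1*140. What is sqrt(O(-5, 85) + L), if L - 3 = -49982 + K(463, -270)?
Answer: I*sqrt(47414) ≈ 217.75*I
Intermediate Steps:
K(p, U) = -140 + U (K(p, U) = U - 140 = -140 + U)
O(m, r) = -7*m*r (O(m, r) = (m*r)*(-7) = -7*m*r)
L = -50389 (L = 3 + (-49982 + (-140 - 270)) = 3 + (-49982 - 410) = 3 - 50392 = -50389)
sqrt(O(-5, 85) + L) = sqrt(-7*(-5)*85 - 50389) = sqrt(2975 - 50389) = sqrt(-47414) = I*sqrt(47414)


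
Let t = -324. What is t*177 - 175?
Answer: -57523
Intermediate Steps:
t*177 - 175 = -324*177 - 175 = -57348 - 175 = -57523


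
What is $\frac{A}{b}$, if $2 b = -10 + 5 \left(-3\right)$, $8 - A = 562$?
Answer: $\frac{1108}{25} \approx 44.32$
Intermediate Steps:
$A = -554$ ($A = 8 - 562 = -554$)
$b = - \frac{25}{2}$ ($b = \frac{-10 + 5 \left(-3\right)}{2} = \frac{-10 - 15}{2} = \frac{1}{2} \left(-25\right) = - \frac{25}{2} \approx -12.5$)
$\frac{A}{b} = - \frac{554}{- \frac{25}{2}} = \left(-554\right) \left(- \frac{2}{25}\right) = \frac{1108}{25}$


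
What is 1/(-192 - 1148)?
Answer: -1/1340 ≈ -0.00074627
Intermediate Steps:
1/(-192 - 1148) = 1/(-1340) = -1/1340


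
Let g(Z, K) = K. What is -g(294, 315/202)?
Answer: -315/202 ≈ -1.5594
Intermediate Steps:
-g(294, 315/202) = -315/202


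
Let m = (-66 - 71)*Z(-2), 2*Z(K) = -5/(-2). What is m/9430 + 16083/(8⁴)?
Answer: 15096125/3862528 ≈ 3.9084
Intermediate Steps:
Z(K) = 5/4 (Z(K) = (-5/(-2))/2 = (-5*(-½))/2 = (½)*(5/2) = 5/4)
m = -685/4 (m = (-66 - 71)*(5/4) = -137*5/4 = -685/4 ≈ -171.25)
m/9430 + 16083/(8⁴) = -685/4/9430 + 16083/(8⁴) = -685/4*1/9430 + 16083/4096 = -137/7544 + 16083*(1/4096) = -137/7544 + 16083/4096 = 15096125/3862528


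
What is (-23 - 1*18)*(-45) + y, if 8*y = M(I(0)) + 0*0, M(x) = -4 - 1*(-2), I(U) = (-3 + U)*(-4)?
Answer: 7379/4 ≈ 1844.8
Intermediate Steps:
I(U) = 12 - 4*U
M(x) = -2 (M(x) = -4 + 2 = -2)
y = -¼ (y = (-2 + 0*0)/8 = (-2 + 0)/8 = (⅛)*(-2) = -¼ ≈ -0.25000)
(-23 - 1*18)*(-45) + y = (-23 - 1*18)*(-45) - ¼ = (-23 - 18)*(-45) - ¼ = -41*(-45) - ¼ = 1845 - ¼ = 7379/4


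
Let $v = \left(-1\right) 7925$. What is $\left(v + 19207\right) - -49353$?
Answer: $60635$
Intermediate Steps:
$v = -7925$
$\left(v + 19207\right) - -49353 = \left(-7925 + 19207\right) - -49353 = 11282 + 49353 = 60635$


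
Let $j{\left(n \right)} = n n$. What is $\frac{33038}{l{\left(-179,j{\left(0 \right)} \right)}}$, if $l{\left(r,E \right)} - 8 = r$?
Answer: $- \frac{33038}{171} \approx -193.2$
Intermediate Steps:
$j{\left(n \right)} = n^{2}$
$l{\left(r,E \right)} = 8 + r$
$\frac{33038}{l{\left(-179,j{\left(0 \right)} \right)}} = \frac{33038}{8 - 179} = \frac{33038}{-171} = 33038 \left(- \frac{1}{171}\right) = - \frac{33038}{171}$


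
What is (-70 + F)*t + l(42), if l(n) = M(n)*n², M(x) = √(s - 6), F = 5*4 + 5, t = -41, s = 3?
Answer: 1845 + 1764*I*√3 ≈ 1845.0 + 3055.3*I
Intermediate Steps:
F = 25 (F = 20 + 5 = 25)
M(x) = I*√3 (M(x) = √(3 - 6) = √(-3) = I*√3)
l(n) = I*√3*n² (l(n) = (I*√3)*n² = I*√3*n²)
(-70 + F)*t + l(42) = (-70 + 25)*(-41) + I*√3*42² = -45*(-41) + I*√3*1764 = 1845 + 1764*I*√3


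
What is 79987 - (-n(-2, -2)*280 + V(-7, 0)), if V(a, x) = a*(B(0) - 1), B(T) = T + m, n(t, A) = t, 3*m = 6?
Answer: 79434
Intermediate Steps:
m = 2 (m = (⅓)*6 = 2)
B(T) = 2 + T (B(T) = T + 2 = 2 + T)
V(a, x) = a (V(a, x) = a*((2 + 0) - 1) = a*(2 - 1) = a*1 = a)
79987 - (-n(-2, -2)*280 + V(-7, 0)) = 79987 - (-1*(-2)*280 - 7) = 79987 - (2*280 - 7) = 79987 - (560 - 7) = 79987 - 1*553 = 79987 - 553 = 79434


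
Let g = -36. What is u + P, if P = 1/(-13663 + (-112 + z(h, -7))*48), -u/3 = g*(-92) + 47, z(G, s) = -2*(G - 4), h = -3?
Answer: -185084260/18367 ≈ -10077.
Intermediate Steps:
z(G, s) = 8 - 2*G (z(G, s) = -2*(-4 + G) = 8 - 2*G)
u = -10077 (u = -3*(-36*(-92) + 47) = -3*(3312 + 47) = -3*3359 = -10077)
P = -1/18367 (P = 1/(-13663 + (-112 + (8 - 2*(-3)))*48) = 1/(-13663 + (-112 + (8 + 6))*48) = 1/(-13663 + (-112 + 14)*48) = 1/(-13663 - 98*48) = 1/(-13663 - 4704) = 1/(-18367) = -1/18367 ≈ -5.4445e-5)
u + P = -10077 - 1/18367 = -185084260/18367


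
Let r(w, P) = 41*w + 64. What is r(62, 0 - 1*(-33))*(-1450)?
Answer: -3778700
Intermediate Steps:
r(w, P) = 64 + 41*w
r(62, 0 - 1*(-33))*(-1450) = (64 + 41*62)*(-1450) = (64 + 2542)*(-1450) = 2606*(-1450) = -3778700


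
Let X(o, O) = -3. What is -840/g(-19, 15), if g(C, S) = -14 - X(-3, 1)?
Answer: 840/11 ≈ 76.364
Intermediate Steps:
g(C, S) = -11 (g(C, S) = -14 - 1*(-3) = -14 + 3 = -11)
-840/g(-19, 15) = -840/(-11) = -840*(-1/11) = 840/11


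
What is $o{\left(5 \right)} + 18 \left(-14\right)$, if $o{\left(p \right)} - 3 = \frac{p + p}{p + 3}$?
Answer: $- \frac{991}{4} \approx -247.75$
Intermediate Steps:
$o{\left(p \right)} = 3 + \frac{2 p}{3 + p}$ ($o{\left(p \right)} = 3 + \frac{p + p}{p + 3} = 3 + \frac{2 p}{3 + p}$)
$o{\left(5 \right)} + 18 \left(-14\right) = \frac{9 + 5 \cdot 5}{3 + 5} + 18 \left(-14\right) = \frac{9 + 25}{8} - 252 = \frac{1}{8} \cdot 34 - 252 = \frac{17}{4} - 252 = - \frac{991}{4}$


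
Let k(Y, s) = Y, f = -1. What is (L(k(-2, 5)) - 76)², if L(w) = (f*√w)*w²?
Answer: 5744 + 608*I*√2 ≈ 5744.0 + 859.84*I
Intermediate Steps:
L(w) = -w^(5/2) (L(w) = (-√w)*w² = -w^(5/2))
(L(k(-2, 5)) - 76)² = (-(-2)^(5/2) - 76)² = (-4*I*√2 - 76)² = (-76 - 4*I*√2)²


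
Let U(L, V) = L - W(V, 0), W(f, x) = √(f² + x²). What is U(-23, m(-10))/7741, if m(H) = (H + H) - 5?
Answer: -48/7741 ≈ -0.0062007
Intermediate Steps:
m(H) = -5 + 2*H (m(H) = 2*H - 5 = -5 + 2*H)
U(L, V) = L - √(V²) (U(L, V) = L - √(V² + 0²) = L - √(V² + 0) = L - √(V²))
U(-23, m(-10))/7741 = (-23 - √((-5 + 2*(-10))²))/7741 = (-23 - √((-5 - 20)²))*(1/7741) = (-23 - √((-25)²))*(1/7741) = (-23 - √625)*(1/7741) = (-23 - 1*25)*(1/7741) = (-23 - 25)*(1/7741) = -48*1/7741 = -48/7741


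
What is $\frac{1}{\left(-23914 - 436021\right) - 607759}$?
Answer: $- \frac{1}{1067694} \approx -9.366 \cdot 10^{-7}$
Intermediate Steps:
$\frac{1}{\left(-23914 - 436021\right) - 607759} = \frac{1}{-459935 - 607759} = \frac{1}{-1067694} = - \frac{1}{1067694}$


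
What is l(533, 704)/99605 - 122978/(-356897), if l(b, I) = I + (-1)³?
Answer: 12500122281/35548725685 ≈ 0.35163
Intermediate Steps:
l(b, I) = -1 + I (l(b, I) = I - 1 = -1 + I)
l(533, 704)/99605 - 122978/(-356897) = (-1 + 704)/99605 - 122978/(-356897) = 703*(1/99605) - 122978*(-1/356897) = 703/99605 + 122978/356897 = 12500122281/35548725685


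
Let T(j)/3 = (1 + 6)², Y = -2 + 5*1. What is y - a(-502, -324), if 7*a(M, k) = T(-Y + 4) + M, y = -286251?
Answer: -2003402/7 ≈ -2.8620e+5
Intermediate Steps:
Y = 3 (Y = -2 + 5 = 3)
T(j) = 147 (T(j) = 3*(1 + 6)² = 3*7² = 3*49 = 147)
a(M, k) = 21 + M/7 (a(M, k) = (147 + M)/7 = 21 + M/7)
y - a(-502, -324) = -286251 - (21 + (⅐)*(-502)) = -286251 - (21 - 502/7) = -286251 - 1*(-355/7) = -286251 + 355/7 = -2003402/7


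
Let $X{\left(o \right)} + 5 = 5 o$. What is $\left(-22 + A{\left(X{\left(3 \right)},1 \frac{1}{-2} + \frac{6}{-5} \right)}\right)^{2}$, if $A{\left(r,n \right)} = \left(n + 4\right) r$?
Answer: $1$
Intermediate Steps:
$X{\left(o \right)} = -5 + 5 o$
$A{\left(r,n \right)} = r \left(4 + n\right)$ ($A{\left(r,n \right)} = \left(4 + n\right) r = r \left(4 + n\right)$)
$\left(-22 + A{\left(X{\left(3 \right)},1 \frac{1}{-2} + \frac{6}{-5} \right)}\right)^{2} = \left(-22 + \left(-5 + 5 \cdot 3\right) \left(4 + \left(1 \frac{1}{-2} + \frac{6}{-5}\right)\right)\right)^{2} = \left(-22 + \left(-5 + 15\right) \left(4 + \left(1 \left(- \frac{1}{2}\right) + 6 \left(- \frac{1}{5}\right)\right)\right)\right)^{2} = \left(-22 + 10 \left(4 - \frac{17}{10}\right)\right)^{2} = \left(-22 + 10 \cdot \frac{23}{10}\right)^{2} = \left(-22 + 23\right)^{2} = 1^{2} = 1$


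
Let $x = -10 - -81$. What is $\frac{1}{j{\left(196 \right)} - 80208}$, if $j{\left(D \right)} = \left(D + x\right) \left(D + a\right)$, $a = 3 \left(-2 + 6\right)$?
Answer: $- \frac{1}{24672} \approx -4.0532 \cdot 10^{-5}$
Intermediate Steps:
$a = 12$ ($a = 3 \cdot 4 = 12$)
$x = 71$ ($x = -10 + 81 = 71$)
$j{\left(D \right)} = \left(12 + D\right) \left(71 + D\right)$ ($j{\left(D \right)} = \left(D + 71\right) \left(D + 12\right) = \left(71 + D\right) \left(12 + D\right) = \left(12 + D\right) \left(71 + D\right)$)
$\frac{1}{j{\left(196 \right)} - 80208} = \frac{1}{\left(852 + 196^{2} + 83 \cdot 196\right) - 80208} = \frac{1}{\left(852 + 38416 + 16268\right) - 80208} = \frac{1}{55536 - 80208} = \frac{1}{-24672} = - \frac{1}{24672}$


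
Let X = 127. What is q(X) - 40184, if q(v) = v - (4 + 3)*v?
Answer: -40946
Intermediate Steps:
q(v) = -6*v (q(v) = v - 7*v = -6*v)
q(X) - 40184 = -6*127 - 40184 = -762 - 40184 = -40946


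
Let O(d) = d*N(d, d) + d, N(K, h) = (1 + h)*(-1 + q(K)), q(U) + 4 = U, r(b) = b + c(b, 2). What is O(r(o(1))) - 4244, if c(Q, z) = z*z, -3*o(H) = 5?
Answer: -115085/27 ≈ -4262.4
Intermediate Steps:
o(H) = -5/3 (o(H) = -⅓*5 = -5/3)
c(Q, z) = z²
r(b) = 4 + b (r(b) = b + 2² = b + 4 = 4 + b)
q(U) = -4 + U
N(K, h) = (1 + h)*(-5 + K) (N(K, h) = (1 + h)*(-1 + (-4 + K)) = (1 + h)*(-5 + K))
O(d) = d + d*(-5 + d*(-4 + d)) (O(d) = d*(-5 + d - d + d*(-4 + d)) + d = d*(-5 + d*(-4 + d)) + d = d + d*(-5 + d*(-4 + d)))
O(r(o(1))) - 4244 = (4 - 5/3)*(-4 + (4 - 5/3)*(-4 + (4 - 5/3))) - 4244 = 7*(-4 + 7*(-4 + 7/3)/3)/3 - 4244 = 7*(-4 + (7/3)*(-5/3))/3 - 4244 = 7*(-4 - 35/9)/3 - 4244 = (7/3)*(-71/9) - 4244 = -497/27 - 4244 = -115085/27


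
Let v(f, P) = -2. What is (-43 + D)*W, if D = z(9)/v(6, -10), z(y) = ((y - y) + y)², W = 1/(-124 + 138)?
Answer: -167/28 ≈ -5.9643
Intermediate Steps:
W = 1/14 ≈ 0.071429
z(y) = y² (z(y) = (0 + y)² = y²)
D = -81/2 (D = 9²/(-2) = 81*(-½) = -81/2 ≈ -40.500)
(-43 + D)*W = (-43 - 81/2)*(1/14) = -167/2*1/14 = -167/28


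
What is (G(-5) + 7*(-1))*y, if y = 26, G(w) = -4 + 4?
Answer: -182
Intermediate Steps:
G(w) = 0
(G(-5) + 7*(-1))*y = (0 + 7*(-1))*26 = (0 - 7)*26 = -7*26 = -182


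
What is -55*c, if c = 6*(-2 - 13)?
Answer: 4950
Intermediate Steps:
c = -90 (c = 6*(-15) = -90)
-55*c = -55*(-90) = 4950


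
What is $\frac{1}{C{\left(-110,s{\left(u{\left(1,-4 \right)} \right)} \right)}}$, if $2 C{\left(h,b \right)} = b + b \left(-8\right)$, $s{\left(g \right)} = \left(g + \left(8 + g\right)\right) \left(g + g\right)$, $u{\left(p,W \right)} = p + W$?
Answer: $\frac{1}{42} \approx 0.02381$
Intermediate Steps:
$u{\left(p,W \right)} = W + p$
$s{\left(g \right)} = 2 g \left(8 + 2 g\right)$ ($s{\left(g \right)} = \left(8 + 2 g\right) 2 g = 2 g \left(8 + 2 g\right)$)
$C{\left(h,b \right)} = - \frac{7 b}{2}$ ($C{\left(h,b \right)} = \frac{b + b \left(-8\right)}{2} = \frac{b - 8 b}{2} = \frac{\left(-7\right) b}{2} = - \frac{7 b}{2}$)
$\frac{1}{C{\left(-110,s{\left(u{\left(1,-4 \right)} \right)} \right)}} = \frac{1}{\left(- \frac{7}{2}\right) 4 \left(-4 + 1\right) \left(4 + \left(-4 + 1\right)\right)} = \frac{1}{\left(- \frac{7}{2}\right) 4 \left(-3\right) \left(4 - 3\right)} = \frac{1}{\left(- \frac{7}{2}\right) 4 \left(-3\right) 1} = \frac{1}{\left(- \frac{7}{2}\right) \left(-12\right)} = \frac{1}{42}$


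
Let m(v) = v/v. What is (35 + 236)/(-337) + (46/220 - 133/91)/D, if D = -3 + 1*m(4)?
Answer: -171493/963820 ≈ -0.17793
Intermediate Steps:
m(v) = 1
D = -2 (D = -3 + 1*1 = -3 + 1 = -2)
(35 + 236)/(-337) + (46/220 - 133/91)/D = (35 + 236)/(-337) + (46/220 - 133/91)/(-2) = 271*(-1/337) + (46*(1/220) - 133*1/91)*(-½) = -271/337 + (23/110 - 19/13)*(-½) = -271/337 - 1791/1430*(-½) = -271/337 + 1791/2860 = -171493/963820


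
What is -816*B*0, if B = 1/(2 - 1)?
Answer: 0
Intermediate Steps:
B = 1 (B = 1/1 = 1)
-816*B*0 = -816*0 = 0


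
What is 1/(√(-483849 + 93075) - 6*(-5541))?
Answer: 5541/184281215 - I*√390774/1105687290 ≈ 3.0068e-5 - 5.6537e-7*I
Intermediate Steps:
1/(√(-483849 + 93075) - 6*(-5541)) = 1/(√(-390774) + 33246) = 1/(I*√390774 + 33246) = 1/(33246 + I*√390774)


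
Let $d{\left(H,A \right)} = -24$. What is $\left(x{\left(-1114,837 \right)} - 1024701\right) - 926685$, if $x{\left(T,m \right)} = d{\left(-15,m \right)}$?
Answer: $-1951410$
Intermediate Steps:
$x{\left(T,m \right)} = -24$
$\left(x{\left(-1114,837 \right)} - 1024701\right) - 926685 = \left(-24 - 1024701\right) - 926685 = -1024725 - 926685 = -1951410$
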